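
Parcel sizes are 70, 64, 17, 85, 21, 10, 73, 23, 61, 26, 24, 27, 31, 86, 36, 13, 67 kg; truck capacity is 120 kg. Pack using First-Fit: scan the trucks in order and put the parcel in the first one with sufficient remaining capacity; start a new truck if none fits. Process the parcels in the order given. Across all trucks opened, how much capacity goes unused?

106

truck 1: place 70 kg, 50 kg left
truck 2: place 64 kg, 56 kg left
truck 1: place 17 kg, 33 kg left
truck 3: place 85 kg, 35 kg left
truck 1: place 21 kg, 12 kg left
truck 1: place 10 kg, 2 kg left
truck 4: place 73 kg, 47 kg left
truck 2: place 23 kg, 33 kg left
truck 5: place 61 kg, 59 kg left
truck 2: place 26 kg, 7 kg left
truck 3: place 24 kg, 11 kg left
truck 4: place 27 kg, 20 kg left
truck 5: place 31 kg, 28 kg left
truck 6: place 86 kg, 34 kg left
truck 7: place 36 kg, 84 kg left
truck 4: place 13 kg, 7 kg left
truck 7: place 67 kg, 17 kg left
7 trucks × 120 kg = 840 kg; used 734 kg; unused 106 kg.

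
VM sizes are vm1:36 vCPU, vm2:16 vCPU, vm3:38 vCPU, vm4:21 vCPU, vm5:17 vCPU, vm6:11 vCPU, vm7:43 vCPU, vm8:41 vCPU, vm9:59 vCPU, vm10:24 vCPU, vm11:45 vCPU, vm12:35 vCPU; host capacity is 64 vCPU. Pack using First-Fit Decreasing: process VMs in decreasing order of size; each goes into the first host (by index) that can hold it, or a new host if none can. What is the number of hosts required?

7

Sorted descending: 59, 45, 43, 41, 38, 36, 35, 24, 21, 17, 16, 11.
Put 59 vCPU in host 1; 5 vCPU remain.
Put 45 vCPU in host 2; 19 vCPU remain.
Put 43 vCPU in host 3; 21 vCPU remain.
Put 41 vCPU in host 4; 23 vCPU remain.
Put 38 vCPU in host 5; 26 vCPU remain.
Put 36 vCPU in host 6; 28 vCPU remain.
Put 35 vCPU in host 7; 29 vCPU remain.
Put 24 vCPU in host 5; 2 vCPU remain.
Put 21 vCPU in host 3; 0 vCPU remain.
Put 17 vCPU in host 2; 2 vCPU remain.
Put 16 vCPU in host 4; 7 vCPU remain.
Put 11 vCPU in host 6; 17 vCPU remain.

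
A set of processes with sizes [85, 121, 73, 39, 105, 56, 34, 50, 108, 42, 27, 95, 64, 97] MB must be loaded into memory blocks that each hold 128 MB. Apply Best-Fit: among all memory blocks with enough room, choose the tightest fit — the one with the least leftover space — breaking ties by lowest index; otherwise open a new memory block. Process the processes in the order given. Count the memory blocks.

10 memory blocks

Put 85 MB in memory block 1; 43 MB remain.
Put 121 MB in memory block 2; 7 MB remain.
Put 73 MB in memory block 3; 55 MB remain.
Put 39 MB in memory block 1; 4 MB remain.
Put 105 MB in memory block 4; 23 MB remain.
Put 56 MB in memory block 5; 72 MB remain.
Put 34 MB in memory block 3; 21 MB remain.
Put 50 MB in memory block 5; 22 MB remain.
Put 108 MB in memory block 6; 20 MB remain.
Put 42 MB in memory block 7; 86 MB remain.
Put 27 MB in memory block 7; 59 MB remain.
Put 95 MB in memory block 8; 33 MB remain.
Put 64 MB in memory block 9; 64 MB remain.
Put 97 MB in memory block 10; 31 MB remain.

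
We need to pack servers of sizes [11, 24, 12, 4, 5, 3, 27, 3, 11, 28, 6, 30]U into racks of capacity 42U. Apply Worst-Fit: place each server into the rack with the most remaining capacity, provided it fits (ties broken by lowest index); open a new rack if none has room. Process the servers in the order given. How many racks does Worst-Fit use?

5

Put 11U in rack 1; 31U remain.
Put 24U in rack 1; 7U remain.
Put 12U in rack 2; 30U remain.
Put 4U in rack 2; 26U remain.
Put 5U in rack 2; 21U remain.
Put 3U in rack 2; 18U remain.
Put 27U in rack 3; 15U remain.
Put 3U in rack 2; 15U remain.
Put 11U in rack 2; 4U remain.
Put 28U in rack 4; 14U remain.
Put 6U in rack 3; 9U remain.
Put 30U in rack 5; 12U remain.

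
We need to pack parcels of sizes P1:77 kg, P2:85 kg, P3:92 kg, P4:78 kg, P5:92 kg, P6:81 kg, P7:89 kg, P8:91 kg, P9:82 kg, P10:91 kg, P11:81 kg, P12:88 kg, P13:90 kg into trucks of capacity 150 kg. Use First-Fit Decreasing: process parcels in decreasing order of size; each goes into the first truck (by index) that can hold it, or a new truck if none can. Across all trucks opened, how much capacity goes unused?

Sorted descending: 92, 92, 91, 91, 90, 89, 88, 85, 82, 81, 81, 78, 77.
Put 92 kg in truck 1; 58 kg remain.
Put 92 kg in truck 2; 58 kg remain.
Put 91 kg in truck 3; 59 kg remain.
Put 91 kg in truck 4; 59 kg remain.
Put 90 kg in truck 5; 60 kg remain.
Put 89 kg in truck 6; 61 kg remain.
Put 88 kg in truck 7; 62 kg remain.
Put 85 kg in truck 8; 65 kg remain.
Put 82 kg in truck 9; 68 kg remain.
Put 81 kg in truck 10; 69 kg remain.
Put 81 kg in truck 11; 69 kg remain.
Put 78 kg in truck 12; 72 kg remain.
Put 77 kg in truck 13; 73 kg remain.
13 trucks × 150 kg = 1950 kg; used 1117 kg; unused 833 kg.

833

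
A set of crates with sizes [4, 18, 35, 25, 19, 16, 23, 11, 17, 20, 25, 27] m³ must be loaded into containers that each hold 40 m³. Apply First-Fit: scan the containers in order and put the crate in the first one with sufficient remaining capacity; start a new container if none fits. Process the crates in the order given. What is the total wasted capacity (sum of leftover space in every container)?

4 m³ → container 1 (remaining 36 m³)
18 m³ → container 1 (remaining 18 m³)
35 m³ → container 2 (remaining 5 m³)
25 m³ → container 3 (remaining 15 m³)
19 m³ → container 4 (remaining 21 m³)
16 m³ → container 1 (remaining 2 m³)
23 m³ → container 5 (remaining 17 m³)
11 m³ → container 3 (remaining 4 m³)
17 m³ → container 4 (remaining 4 m³)
20 m³ → container 6 (remaining 20 m³)
25 m³ → container 7 (remaining 15 m³)
27 m³ → container 8 (remaining 13 m³)
8 containers × 40 m³ = 320 m³; used 240 m³; unused 80 m³.

80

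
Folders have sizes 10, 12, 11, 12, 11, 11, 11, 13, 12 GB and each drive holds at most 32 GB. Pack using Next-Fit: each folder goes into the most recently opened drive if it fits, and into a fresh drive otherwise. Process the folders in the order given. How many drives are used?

10 GB → drive 1 (remaining 22 GB)
12 GB → drive 1 (remaining 10 GB)
11 GB → drive 2 (remaining 21 GB)
12 GB → drive 2 (remaining 9 GB)
11 GB → drive 3 (remaining 21 GB)
11 GB → drive 3 (remaining 10 GB)
11 GB → drive 4 (remaining 21 GB)
13 GB → drive 4 (remaining 8 GB)
12 GB → drive 5 (remaining 20 GB)

5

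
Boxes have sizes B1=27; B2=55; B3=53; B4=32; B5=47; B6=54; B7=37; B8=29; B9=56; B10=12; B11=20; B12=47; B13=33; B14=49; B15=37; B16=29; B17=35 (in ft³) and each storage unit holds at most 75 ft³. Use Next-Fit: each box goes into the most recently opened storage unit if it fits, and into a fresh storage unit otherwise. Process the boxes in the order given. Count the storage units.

storage unit 1: place B1 (27 ft³), 48 ft³ left
storage unit 2: place B2 (55 ft³), 20 ft³ left
storage unit 3: place B3 (53 ft³), 22 ft³ left
storage unit 4: place B4 (32 ft³), 43 ft³ left
storage unit 5: place B5 (47 ft³), 28 ft³ left
storage unit 6: place B6 (54 ft³), 21 ft³ left
storage unit 7: place B7 (37 ft³), 38 ft³ left
storage unit 7: place B8 (29 ft³), 9 ft³ left
storage unit 8: place B9 (56 ft³), 19 ft³ left
storage unit 8: place B10 (12 ft³), 7 ft³ left
storage unit 9: place B11 (20 ft³), 55 ft³ left
storage unit 9: place B12 (47 ft³), 8 ft³ left
storage unit 10: place B13 (33 ft³), 42 ft³ left
storage unit 11: place B14 (49 ft³), 26 ft³ left
storage unit 12: place B15 (37 ft³), 38 ft³ left
storage unit 12: place B16 (29 ft³), 9 ft³ left
storage unit 13: place B17 (35 ft³), 40 ft³ left

13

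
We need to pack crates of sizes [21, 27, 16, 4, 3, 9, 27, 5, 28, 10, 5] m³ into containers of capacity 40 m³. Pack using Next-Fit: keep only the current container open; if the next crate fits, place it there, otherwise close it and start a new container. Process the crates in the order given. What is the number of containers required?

6 containers

Put 21 m³ in container 1; 19 m³ remain.
Put 27 m³ in container 2; 13 m³ remain.
Put 16 m³ in container 3; 24 m³ remain.
Put 4 m³ in container 3; 20 m³ remain.
Put 3 m³ in container 3; 17 m³ remain.
Put 9 m³ in container 3; 8 m³ remain.
Put 27 m³ in container 4; 13 m³ remain.
Put 5 m³ in container 4; 8 m³ remain.
Put 28 m³ in container 5; 12 m³ remain.
Put 10 m³ in container 5; 2 m³ remain.
Put 5 m³ in container 6; 35 m³ remain.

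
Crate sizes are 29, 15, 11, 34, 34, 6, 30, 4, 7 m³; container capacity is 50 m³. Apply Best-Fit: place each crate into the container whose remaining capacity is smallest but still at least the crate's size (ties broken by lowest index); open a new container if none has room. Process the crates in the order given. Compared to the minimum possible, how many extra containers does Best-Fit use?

Best-Fit: [29,15,6] [11,34,4] [34,7] [30] → 4 containers.
Total size 170 m³; any packing needs at least ⌈170/50⌉ = 4 containers.
So 4 is already optimal.

0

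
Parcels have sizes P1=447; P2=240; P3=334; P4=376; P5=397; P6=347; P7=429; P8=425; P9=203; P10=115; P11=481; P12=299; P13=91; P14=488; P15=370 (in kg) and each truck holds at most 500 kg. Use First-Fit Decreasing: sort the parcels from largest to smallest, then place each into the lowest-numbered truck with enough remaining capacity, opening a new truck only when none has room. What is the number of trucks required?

Sorted descending: 488, 481, 447, 429, 425, 397, 376, 370, 347, 334, 299, 240, 203, 115, 91.
truck 1: place 488 kg, 12 kg left
truck 2: place 481 kg, 19 kg left
truck 3: place 447 kg, 53 kg left
truck 4: place 429 kg, 71 kg left
truck 5: place 425 kg, 75 kg left
truck 6: place 397 kg, 103 kg left
truck 7: place 376 kg, 124 kg left
truck 8: place 370 kg, 130 kg left
truck 9: place 347 kg, 153 kg left
truck 10: place 334 kg, 166 kg left
truck 11: place 299 kg, 201 kg left
truck 12: place 240 kg, 260 kg left
truck 12: place 203 kg, 57 kg left
truck 7: place 115 kg, 9 kg left
truck 6: place 91 kg, 12 kg left

12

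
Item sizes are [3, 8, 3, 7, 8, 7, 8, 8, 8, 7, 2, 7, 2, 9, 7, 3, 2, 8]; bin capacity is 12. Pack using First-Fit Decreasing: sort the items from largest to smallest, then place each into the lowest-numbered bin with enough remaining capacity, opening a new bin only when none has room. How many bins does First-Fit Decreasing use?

Sorted descending: 9, 8, 8, 8, 8, 8, 8, 7, 7, 7, 7, 7, 3, 3, 3, 2, 2, 2.
Put 9 in bin 1; 3 remain.
Put 8 in bin 2; 4 remain.
Put 8 in bin 3; 4 remain.
Put 8 in bin 4; 4 remain.
Put 8 in bin 5; 4 remain.
Put 8 in bin 6; 4 remain.
Put 8 in bin 7; 4 remain.
Put 7 in bin 8; 5 remain.
Put 7 in bin 9; 5 remain.
Put 7 in bin 10; 5 remain.
Put 7 in bin 11; 5 remain.
Put 7 in bin 12; 5 remain.
Put 3 in bin 1; 0 remain.
Put 3 in bin 2; 1 remain.
Put 3 in bin 3; 1 remain.
Put 2 in bin 4; 2 remain.
Put 2 in bin 4; 0 remain.
Put 2 in bin 5; 2 remain.

12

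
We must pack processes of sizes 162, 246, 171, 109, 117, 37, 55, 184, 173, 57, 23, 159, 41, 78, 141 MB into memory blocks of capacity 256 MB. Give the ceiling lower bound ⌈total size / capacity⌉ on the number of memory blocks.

Total size = 162 + 246 + 171 + 109 + 117 + 37 + 55 + 184 + 173 + 57 + 23 + 159 + 41 + 78 + 141 = 1753 MB.
⌈1753 / 256⌉ = 7.

7 memory blocks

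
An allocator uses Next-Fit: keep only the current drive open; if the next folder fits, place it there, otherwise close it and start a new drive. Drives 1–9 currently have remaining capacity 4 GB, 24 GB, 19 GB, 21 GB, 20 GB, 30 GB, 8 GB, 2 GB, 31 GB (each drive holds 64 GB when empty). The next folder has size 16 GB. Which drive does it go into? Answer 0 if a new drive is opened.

9

Next-Fit only looks at drive 9, which has 31 GB free.
16 GB fits there.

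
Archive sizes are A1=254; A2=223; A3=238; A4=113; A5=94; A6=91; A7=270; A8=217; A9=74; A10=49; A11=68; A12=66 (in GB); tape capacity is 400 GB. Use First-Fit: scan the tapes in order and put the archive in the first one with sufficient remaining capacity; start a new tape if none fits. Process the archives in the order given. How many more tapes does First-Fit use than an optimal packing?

First-Fit: [254,113] [223,94,74] [238,91,49] [270,68] [217,66] → 5 tapes.
Total size 1757 GB; any packing needs at least ⌈1757/400⌉ = 5 tapes.
So 5 is already optimal.

0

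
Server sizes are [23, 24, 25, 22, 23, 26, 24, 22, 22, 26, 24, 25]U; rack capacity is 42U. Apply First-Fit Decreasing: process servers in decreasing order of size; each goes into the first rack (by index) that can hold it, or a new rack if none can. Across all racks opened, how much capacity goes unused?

218

Sorted descending: 26, 26, 25, 25, 24, 24, 24, 23, 23, 22, 22, 22.
26U → rack 1 (remaining 16U)
26U → rack 2 (remaining 16U)
25U → rack 3 (remaining 17U)
25U → rack 4 (remaining 17U)
24U → rack 5 (remaining 18U)
24U → rack 6 (remaining 18U)
24U → rack 7 (remaining 18U)
23U → rack 8 (remaining 19U)
23U → rack 9 (remaining 19U)
22U → rack 10 (remaining 20U)
22U → rack 11 (remaining 20U)
22U → rack 12 (remaining 20U)
12 racks × 42U = 504U; used 286U; unused 218U.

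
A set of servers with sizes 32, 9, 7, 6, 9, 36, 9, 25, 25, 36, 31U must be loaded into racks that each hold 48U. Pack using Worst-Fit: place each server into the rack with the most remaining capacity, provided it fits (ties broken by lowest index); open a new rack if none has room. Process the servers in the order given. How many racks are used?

7 racks

rack 1: place 32U, 16U left
rack 1: place 9U, 7U left
rack 1: place 7U, 0U left
rack 2: place 6U, 42U left
rack 2: place 9U, 33U left
rack 3: place 36U, 12U left
rack 2: place 9U, 24U left
rack 4: place 25U, 23U left
rack 5: place 25U, 23U left
rack 6: place 36U, 12U left
rack 7: place 31U, 17U left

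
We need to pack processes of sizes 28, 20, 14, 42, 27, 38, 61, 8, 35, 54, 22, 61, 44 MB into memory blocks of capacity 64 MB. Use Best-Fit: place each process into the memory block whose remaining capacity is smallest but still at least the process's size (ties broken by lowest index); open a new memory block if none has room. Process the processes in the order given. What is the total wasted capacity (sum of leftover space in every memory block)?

58

28 MB → memory block 1 (remaining 36 MB)
20 MB → memory block 1 (remaining 16 MB)
14 MB → memory block 1 (remaining 2 MB)
42 MB → memory block 2 (remaining 22 MB)
27 MB → memory block 3 (remaining 37 MB)
38 MB → memory block 4 (remaining 26 MB)
61 MB → memory block 5 (remaining 3 MB)
8 MB → memory block 2 (remaining 14 MB)
35 MB → memory block 3 (remaining 2 MB)
54 MB → memory block 6 (remaining 10 MB)
22 MB → memory block 4 (remaining 4 MB)
61 MB → memory block 7 (remaining 3 MB)
44 MB → memory block 8 (remaining 20 MB)
8 memory blocks × 64 MB = 512 MB; used 454 MB; unused 58 MB.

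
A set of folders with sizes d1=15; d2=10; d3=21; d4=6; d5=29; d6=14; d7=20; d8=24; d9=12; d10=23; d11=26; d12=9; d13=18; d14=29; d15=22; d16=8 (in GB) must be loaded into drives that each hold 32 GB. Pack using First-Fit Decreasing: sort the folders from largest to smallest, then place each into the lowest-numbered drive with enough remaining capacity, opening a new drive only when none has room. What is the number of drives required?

10 drives

Sorted descending: 29, 29, 26, 24, 23, 22, 21, 20, 18, 15, 14, 12, 10, 9, 8, 6.
Put 29 GB in drive 1; 3 GB remain.
Put 29 GB in drive 2; 3 GB remain.
Put 26 GB in drive 3; 6 GB remain.
Put 24 GB in drive 4; 8 GB remain.
Put 23 GB in drive 5; 9 GB remain.
Put 22 GB in drive 6; 10 GB remain.
Put 21 GB in drive 7; 11 GB remain.
Put 20 GB in drive 8; 12 GB remain.
Put 18 GB in drive 9; 14 GB remain.
Put 15 GB in drive 10; 17 GB remain.
Put 14 GB in drive 9; 0 GB remain.
Put 12 GB in drive 8; 0 GB remain.
Put 10 GB in drive 6; 0 GB remain.
Put 9 GB in drive 5; 0 GB remain.
Put 8 GB in drive 4; 0 GB remain.
Put 6 GB in drive 3; 0 GB remain.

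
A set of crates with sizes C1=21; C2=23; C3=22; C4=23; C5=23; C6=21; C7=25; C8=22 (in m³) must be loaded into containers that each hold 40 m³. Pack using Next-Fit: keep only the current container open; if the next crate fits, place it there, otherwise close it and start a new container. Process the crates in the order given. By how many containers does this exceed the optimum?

Next-Fit: [21] [23] [22] [23] [23] [21] [25] [22] → 8 containers.
8 crates exceed 20 m³ (half the capacity), and no two of those can share a container, so at least 8 containers are needed.
So 8 is already optimal.

0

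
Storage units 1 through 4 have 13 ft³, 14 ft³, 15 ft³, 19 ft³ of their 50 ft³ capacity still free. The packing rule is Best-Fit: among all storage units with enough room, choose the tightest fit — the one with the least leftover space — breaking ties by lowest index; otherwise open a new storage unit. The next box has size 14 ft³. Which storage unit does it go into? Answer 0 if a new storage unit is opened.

Storage units with room: storage unit 2 (14 ft³), storage unit 3 (15 ft³), storage unit 4 (19 ft³).
Tightest fit is storage unit 2 with 14 ft³ free.

2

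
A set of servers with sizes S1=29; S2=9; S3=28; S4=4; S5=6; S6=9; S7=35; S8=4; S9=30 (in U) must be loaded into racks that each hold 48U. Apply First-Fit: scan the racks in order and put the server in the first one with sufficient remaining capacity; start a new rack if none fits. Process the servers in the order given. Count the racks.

Put S1 (29U) in rack 1; 19U remain.
Put S2 (9U) in rack 1; 10U remain.
Put S3 (28U) in rack 2; 20U remain.
Put S4 (4U) in rack 1; 6U remain.
Put S5 (6U) in rack 1; 0U remain.
Put S6 (9U) in rack 2; 11U remain.
Put S7 (35U) in rack 3; 13U remain.
Put S8 (4U) in rack 2; 7U remain.
Put S9 (30U) in rack 4; 18U remain.

4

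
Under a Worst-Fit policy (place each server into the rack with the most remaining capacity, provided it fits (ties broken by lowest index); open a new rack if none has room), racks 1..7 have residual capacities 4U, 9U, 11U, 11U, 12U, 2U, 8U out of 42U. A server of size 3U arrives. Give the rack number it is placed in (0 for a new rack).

Racks with room: rack 1 (4U), rack 2 (9U), rack 3 (11U), rack 4 (11U), rack 5 (12U), rack 7 (8U).
Most room is rack 5 with 12U free.

5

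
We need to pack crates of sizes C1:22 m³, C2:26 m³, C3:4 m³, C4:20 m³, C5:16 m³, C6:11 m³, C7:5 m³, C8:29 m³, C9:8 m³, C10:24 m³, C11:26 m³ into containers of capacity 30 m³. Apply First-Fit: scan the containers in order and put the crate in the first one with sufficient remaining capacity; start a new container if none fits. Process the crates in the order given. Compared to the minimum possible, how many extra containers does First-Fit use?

1

First-Fit: [22,4] [26] [20,5] [16,11] [29] [8] [24] [26] → 8 containers.
Total size 191 m³; any packing needs at least ⌈191/30⌉ = 7 containers.
An optimal packing achieves that bound: [29] [26,4] [26] [24,5] [22,8] [20] [16,11] → 7 containers.
Excess: 8 − 7 = 1.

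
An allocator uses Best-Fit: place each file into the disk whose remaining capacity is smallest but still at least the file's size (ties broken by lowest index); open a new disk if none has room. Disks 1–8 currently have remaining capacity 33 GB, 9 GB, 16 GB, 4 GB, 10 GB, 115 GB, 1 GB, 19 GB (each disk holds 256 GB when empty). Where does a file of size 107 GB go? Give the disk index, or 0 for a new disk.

Disks with room: disk 6 (115 GB).
Tightest fit is disk 6 with 115 GB free.

6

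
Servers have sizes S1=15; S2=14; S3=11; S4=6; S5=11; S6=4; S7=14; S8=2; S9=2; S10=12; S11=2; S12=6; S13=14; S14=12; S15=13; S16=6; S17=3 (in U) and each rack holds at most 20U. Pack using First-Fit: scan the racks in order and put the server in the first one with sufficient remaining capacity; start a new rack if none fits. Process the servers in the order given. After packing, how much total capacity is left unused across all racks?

33

Put S1 (15U) in rack 1; 5U remain.
Put S2 (14U) in rack 2; 6U remain.
Put S3 (11U) in rack 3; 9U remain.
Put S4 (6U) in rack 2; 0U remain.
Put S5 (11U) in rack 4; 9U remain.
Put S6 (4U) in rack 1; 1U remain.
Put S7 (14U) in rack 5; 6U remain.
Put S8 (2U) in rack 3; 7U remain.
Put S9 (2U) in rack 3; 5U remain.
Put S10 (12U) in rack 6; 8U remain.
Put S11 (2U) in rack 3; 3U remain.
Put S12 (6U) in rack 4; 3U remain.
Put S13 (14U) in rack 7; 6U remain.
Put S14 (12U) in rack 8; 8U remain.
Put S15 (13U) in rack 9; 7U remain.
Put S16 (6U) in rack 5; 0U remain.
Put S17 (3U) in rack 3; 0U remain.
9 racks × 20U = 180U; used 147U; unused 33U.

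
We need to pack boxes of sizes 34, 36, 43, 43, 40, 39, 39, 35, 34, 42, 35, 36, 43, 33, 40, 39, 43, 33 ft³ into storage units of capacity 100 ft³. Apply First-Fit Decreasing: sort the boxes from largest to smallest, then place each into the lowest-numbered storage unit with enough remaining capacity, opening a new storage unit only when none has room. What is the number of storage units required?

Sorted descending: 43, 43, 43, 43, 42, 40, 40, 39, 39, 39, 36, 36, 35, 35, 34, 34, 33, 33.
Put 43 ft³ in storage unit 1; 57 ft³ remain.
Put 43 ft³ in storage unit 1; 14 ft³ remain.
Put 43 ft³ in storage unit 2; 57 ft³ remain.
Put 43 ft³ in storage unit 2; 14 ft³ remain.
Put 42 ft³ in storage unit 3; 58 ft³ remain.
Put 40 ft³ in storage unit 3; 18 ft³ remain.
Put 40 ft³ in storage unit 4; 60 ft³ remain.
Put 39 ft³ in storage unit 4; 21 ft³ remain.
Put 39 ft³ in storage unit 5; 61 ft³ remain.
Put 39 ft³ in storage unit 5; 22 ft³ remain.
Put 36 ft³ in storage unit 6; 64 ft³ remain.
Put 36 ft³ in storage unit 6; 28 ft³ remain.
Put 35 ft³ in storage unit 7; 65 ft³ remain.
Put 35 ft³ in storage unit 7; 30 ft³ remain.
Put 34 ft³ in storage unit 8; 66 ft³ remain.
Put 34 ft³ in storage unit 8; 32 ft³ remain.
Put 33 ft³ in storage unit 9; 67 ft³ remain.
Put 33 ft³ in storage unit 9; 34 ft³ remain.

9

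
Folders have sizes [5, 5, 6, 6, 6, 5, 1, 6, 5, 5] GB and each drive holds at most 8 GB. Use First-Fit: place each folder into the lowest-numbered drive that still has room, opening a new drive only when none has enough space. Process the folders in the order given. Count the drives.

9

Put 5 GB in drive 1; 3 GB remain.
Put 5 GB in drive 2; 3 GB remain.
Put 6 GB in drive 3; 2 GB remain.
Put 6 GB in drive 4; 2 GB remain.
Put 6 GB in drive 5; 2 GB remain.
Put 5 GB in drive 6; 3 GB remain.
Put 1 GB in drive 1; 2 GB remain.
Put 6 GB in drive 7; 2 GB remain.
Put 5 GB in drive 8; 3 GB remain.
Put 5 GB in drive 9; 3 GB remain.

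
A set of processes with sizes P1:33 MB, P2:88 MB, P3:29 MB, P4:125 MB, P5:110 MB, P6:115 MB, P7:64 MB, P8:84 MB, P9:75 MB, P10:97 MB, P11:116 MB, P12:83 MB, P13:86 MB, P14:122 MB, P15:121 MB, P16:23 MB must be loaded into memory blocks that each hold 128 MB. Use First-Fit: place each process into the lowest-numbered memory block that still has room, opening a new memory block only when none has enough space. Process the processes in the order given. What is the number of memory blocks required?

13

memory block 1: place P1 (33 MB), 95 MB left
memory block 1: place P2 (88 MB), 7 MB left
memory block 2: place P3 (29 MB), 99 MB left
memory block 3: place P4 (125 MB), 3 MB left
memory block 4: place P5 (110 MB), 18 MB left
memory block 5: place P6 (115 MB), 13 MB left
memory block 2: place P7 (64 MB), 35 MB left
memory block 6: place P8 (84 MB), 44 MB left
memory block 7: place P9 (75 MB), 53 MB left
memory block 8: place P10 (97 MB), 31 MB left
memory block 9: place P11 (116 MB), 12 MB left
memory block 10: place P12 (83 MB), 45 MB left
memory block 11: place P13 (86 MB), 42 MB left
memory block 12: place P14 (122 MB), 6 MB left
memory block 13: place P15 (121 MB), 7 MB left
memory block 2: place P16 (23 MB), 12 MB left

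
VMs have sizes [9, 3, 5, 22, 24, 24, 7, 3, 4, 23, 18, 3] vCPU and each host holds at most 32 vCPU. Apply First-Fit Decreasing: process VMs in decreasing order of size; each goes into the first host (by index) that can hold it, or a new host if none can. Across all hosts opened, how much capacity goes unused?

15

Sorted descending: 24, 24, 23, 22, 18, 9, 7, 5, 4, 3, 3, 3.
24 vCPU → host 1 (remaining 8 vCPU)
24 vCPU → host 2 (remaining 8 vCPU)
23 vCPU → host 3 (remaining 9 vCPU)
22 vCPU → host 4 (remaining 10 vCPU)
18 vCPU → host 5 (remaining 14 vCPU)
9 vCPU → host 3 (remaining 0 vCPU)
7 vCPU → host 1 (remaining 1 vCPU)
5 vCPU → host 2 (remaining 3 vCPU)
4 vCPU → host 4 (remaining 6 vCPU)
3 vCPU → host 2 (remaining 0 vCPU)
3 vCPU → host 4 (remaining 3 vCPU)
3 vCPU → host 4 (remaining 0 vCPU)
5 hosts × 32 vCPU = 160 vCPU; used 145 vCPU; unused 15 vCPU.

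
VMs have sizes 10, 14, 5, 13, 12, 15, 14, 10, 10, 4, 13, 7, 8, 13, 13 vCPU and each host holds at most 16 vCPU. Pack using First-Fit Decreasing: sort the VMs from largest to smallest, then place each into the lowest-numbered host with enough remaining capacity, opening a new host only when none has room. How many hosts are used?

Sorted descending: 15, 14, 14, 13, 13, 13, 13, 12, 10, 10, 10, 8, 7, 5, 4.
Put 15 vCPU in host 1; 1 vCPU remain.
Put 14 vCPU in host 2; 2 vCPU remain.
Put 14 vCPU in host 3; 2 vCPU remain.
Put 13 vCPU in host 4; 3 vCPU remain.
Put 13 vCPU in host 5; 3 vCPU remain.
Put 13 vCPU in host 6; 3 vCPU remain.
Put 13 vCPU in host 7; 3 vCPU remain.
Put 12 vCPU in host 8; 4 vCPU remain.
Put 10 vCPU in host 9; 6 vCPU remain.
Put 10 vCPU in host 10; 6 vCPU remain.
Put 10 vCPU in host 11; 6 vCPU remain.
Put 8 vCPU in host 12; 8 vCPU remain.
Put 7 vCPU in host 12; 1 vCPU remain.
Put 5 vCPU in host 9; 1 vCPU remain.
Put 4 vCPU in host 8; 0 vCPU remain.

12 hosts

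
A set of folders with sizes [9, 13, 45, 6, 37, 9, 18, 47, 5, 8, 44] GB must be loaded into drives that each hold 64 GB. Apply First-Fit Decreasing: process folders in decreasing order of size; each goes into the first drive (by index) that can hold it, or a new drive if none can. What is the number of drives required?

4

Sorted descending: 47, 45, 44, 37, 18, 13, 9, 9, 8, 6, 5.
drive 1: place 47 GB, 17 GB left
drive 2: place 45 GB, 19 GB left
drive 3: place 44 GB, 20 GB left
drive 4: place 37 GB, 27 GB left
drive 2: place 18 GB, 1 GB left
drive 1: place 13 GB, 4 GB left
drive 3: place 9 GB, 11 GB left
drive 3: place 9 GB, 2 GB left
drive 4: place 8 GB, 19 GB left
drive 4: place 6 GB, 13 GB left
drive 4: place 5 GB, 8 GB left
Final drives: [47,13] [45,18] [44,9,9] [37,8,6,5].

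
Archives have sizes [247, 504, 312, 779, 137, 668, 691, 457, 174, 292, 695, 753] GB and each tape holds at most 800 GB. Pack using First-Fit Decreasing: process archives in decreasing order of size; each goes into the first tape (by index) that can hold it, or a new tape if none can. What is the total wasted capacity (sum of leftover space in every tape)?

Sorted descending: 779, 753, 695, 691, 668, 504, 457, 312, 292, 247, 174, 137.
tape 1: place 779 GB, 21 GB left
tape 2: place 753 GB, 47 GB left
tape 3: place 695 GB, 105 GB left
tape 4: place 691 GB, 109 GB left
tape 5: place 668 GB, 132 GB left
tape 6: place 504 GB, 296 GB left
tape 7: place 457 GB, 343 GB left
tape 7: place 312 GB, 31 GB left
tape 6: place 292 GB, 4 GB left
tape 8: place 247 GB, 553 GB left
tape 8: place 174 GB, 379 GB left
tape 8: place 137 GB, 242 GB left
8 tapes × 800 GB = 6400 GB; used 5709 GB; unused 691 GB.

691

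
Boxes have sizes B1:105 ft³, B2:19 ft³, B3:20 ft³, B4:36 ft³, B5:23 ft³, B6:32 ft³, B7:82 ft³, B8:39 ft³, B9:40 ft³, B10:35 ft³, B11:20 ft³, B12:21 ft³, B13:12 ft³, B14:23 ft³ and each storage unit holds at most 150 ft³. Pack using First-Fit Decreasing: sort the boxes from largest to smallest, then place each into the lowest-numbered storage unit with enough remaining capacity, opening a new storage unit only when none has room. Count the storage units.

4

Sorted descending: 105, 82, 40, 39, 36, 35, 32, 23, 23, 21, 20, 20, 19, 12.
105 ft³ → storage unit 1 (remaining 45 ft³)
82 ft³ → storage unit 2 (remaining 68 ft³)
40 ft³ → storage unit 1 (remaining 5 ft³)
39 ft³ → storage unit 2 (remaining 29 ft³)
36 ft³ → storage unit 3 (remaining 114 ft³)
35 ft³ → storage unit 3 (remaining 79 ft³)
32 ft³ → storage unit 3 (remaining 47 ft³)
23 ft³ → storage unit 2 (remaining 6 ft³)
23 ft³ → storage unit 3 (remaining 24 ft³)
21 ft³ → storage unit 3 (remaining 3 ft³)
20 ft³ → storage unit 4 (remaining 130 ft³)
20 ft³ → storage unit 4 (remaining 110 ft³)
19 ft³ → storage unit 4 (remaining 91 ft³)
12 ft³ → storage unit 4 (remaining 79 ft³)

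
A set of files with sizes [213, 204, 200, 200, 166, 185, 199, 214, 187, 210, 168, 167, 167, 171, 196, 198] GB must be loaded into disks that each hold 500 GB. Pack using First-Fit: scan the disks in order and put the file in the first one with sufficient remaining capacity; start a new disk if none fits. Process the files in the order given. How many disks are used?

8

Put 213 GB in disk 1; 287 GB remain.
Put 204 GB in disk 1; 83 GB remain.
Put 200 GB in disk 2; 300 GB remain.
Put 200 GB in disk 2; 100 GB remain.
Put 166 GB in disk 3; 334 GB remain.
Put 185 GB in disk 3; 149 GB remain.
Put 199 GB in disk 4; 301 GB remain.
Put 214 GB in disk 4; 87 GB remain.
Put 187 GB in disk 5; 313 GB remain.
Put 210 GB in disk 5; 103 GB remain.
Put 168 GB in disk 6; 332 GB remain.
Put 167 GB in disk 6; 165 GB remain.
Put 167 GB in disk 7; 333 GB remain.
Put 171 GB in disk 7; 162 GB remain.
Put 196 GB in disk 8; 304 GB remain.
Put 198 GB in disk 8; 106 GB remain.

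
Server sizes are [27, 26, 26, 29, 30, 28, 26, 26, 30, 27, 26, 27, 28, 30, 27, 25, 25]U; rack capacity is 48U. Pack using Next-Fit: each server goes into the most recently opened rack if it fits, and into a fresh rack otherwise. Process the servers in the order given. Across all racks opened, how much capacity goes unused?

27U → rack 1 (remaining 21U)
26U → rack 2 (remaining 22U)
26U → rack 3 (remaining 22U)
29U → rack 4 (remaining 19U)
30U → rack 5 (remaining 18U)
28U → rack 6 (remaining 20U)
26U → rack 7 (remaining 22U)
26U → rack 8 (remaining 22U)
30U → rack 9 (remaining 18U)
27U → rack 10 (remaining 21U)
26U → rack 11 (remaining 22U)
27U → rack 12 (remaining 21U)
28U → rack 13 (remaining 20U)
30U → rack 14 (remaining 18U)
27U → rack 15 (remaining 21U)
25U → rack 16 (remaining 23U)
25U → rack 17 (remaining 23U)
17 racks × 48U = 816U; used 463U; unused 353U.

353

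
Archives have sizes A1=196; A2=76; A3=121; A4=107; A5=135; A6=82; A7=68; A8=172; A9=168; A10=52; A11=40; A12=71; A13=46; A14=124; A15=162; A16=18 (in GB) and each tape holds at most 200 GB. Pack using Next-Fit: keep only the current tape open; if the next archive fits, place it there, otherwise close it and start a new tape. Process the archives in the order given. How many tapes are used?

10

A1 (196 GB) → tape 1 (remaining 4 GB)
A2 (76 GB) → tape 2 (remaining 124 GB)
A3 (121 GB) → tape 2 (remaining 3 GB)
A4 (107 GB) → tape 3 (remaining 93 GB)
A5 (135 GB) → tape 4 (remaining 65 GB)
A6 (82 GB) → tape 5 (remaining 118 GB)
A7 (68 GB) → tape 5 (remaining 50 GB)
A8 (172 GB) → tape 6 (remaining 28 GB)
A9 (168 GB) → tape 7 (remaining 32 GB)
A10 (52 GB) → tape 8 (remaining 148 GB)
A11 (40 GB) → tape 8 (remaining 108 GB)
A12 (71 GB) → tape 8 (remaining 37 GB)
A13 (46 GB) → tape 9 (remaining 154 GB)
A14 (124 GB) → tape 9 (remaining 30 GB)
A15 (162 GB) → tape 10 (remaining 38 GB)
A16 (18 GB) → tape 10 (remaining 20 GB)
Final tapes: [196] [76,121] [107] [135] [82,68] [172] [168] [52,40,71] [46,124] [162,18].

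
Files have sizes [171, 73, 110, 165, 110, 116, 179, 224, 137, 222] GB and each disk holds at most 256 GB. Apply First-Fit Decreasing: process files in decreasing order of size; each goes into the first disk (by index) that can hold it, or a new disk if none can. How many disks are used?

7

Sorted descending: 224, 222, 179, 171, 165, 137, 116, 110, 110, 73.
224 GB → disk 1 (remaining 32 GB)
222 GB → disk 2 (remaining 34 GB)
179 GB → disk 3 (remaining 77 GB)
171 GB → disk 4 (remaining 85 GB)
165 GB → disk 5 (remaining 91 GB)
137 GB → disk 6 (remaining 119 GB)
116 GB → disk 6 (remaining 3 GB)
110 GB → disk 7 (remaining 146 GB)
110 GB → disk 7 (remaining 36 GB)
73 GB → disk 3 (remaining 4 GB)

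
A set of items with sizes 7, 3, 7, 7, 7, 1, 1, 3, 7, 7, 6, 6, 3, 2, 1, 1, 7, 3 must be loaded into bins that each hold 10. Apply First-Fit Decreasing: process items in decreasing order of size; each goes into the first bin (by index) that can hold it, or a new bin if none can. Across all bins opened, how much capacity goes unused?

11

Sorted descending: 7, 7, 7, 7, 7, 7, 7, 6, 6, 3, 3, 3, 3, 2, 1, 1, 1, 1.
bin 1: place 7, 3 left
bin 2: place 7, 3 left
bin 3: place 7, 3 left
bin 4: place 7, 3 left
bin 5: place 7, 3 left
bin 6: place 7, 3 left
bin 7: place 7, 3 left
bin 8: place 6, 4 left
bin 9: place 6, 4 left
bin 1: place 3, 0 left
bin 2: place 3, 0 left
bin 3: place 3, 0 left
bin 4: place 3, 0 left
bin 5: place 2, 1 left
bin 5: place 1, 0 left
bin 6: place 1, 2 left
bin 6: place 1, 1 left
bin 6: place 1, 0 left
9 bins × 10 = 90; used 79; unused 11.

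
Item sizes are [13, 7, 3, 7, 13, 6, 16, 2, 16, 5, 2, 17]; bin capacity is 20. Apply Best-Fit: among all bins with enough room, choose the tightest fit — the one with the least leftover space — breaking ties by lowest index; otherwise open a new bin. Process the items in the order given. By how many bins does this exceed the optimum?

0

Best-Fit: [13,7] [3,7,5] [13,6] [16,2,2] [16] [17] → 6 bins.
Total size 107; any packing needs at least ⌈107/20⌉ = 6 bins.
So 6 is already optimal.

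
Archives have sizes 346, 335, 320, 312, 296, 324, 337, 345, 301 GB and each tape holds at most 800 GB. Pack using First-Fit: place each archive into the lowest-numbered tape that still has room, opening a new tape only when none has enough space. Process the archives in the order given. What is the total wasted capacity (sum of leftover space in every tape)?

346 GB → tape 1 (remaining 454 GB)
335 GB → tape 1 (remaining 119 GB)
320 GB → tape 2 (remaining 480 GB)
312 GB → tape 2 (remaining 168 GB)
296 GB → tape 3 (remaining 504 GB)
324 GB → tape 3 (remaining 180 GB)
337 GB → tape 4 (remaining 463 GB)
345 GB → tape 4 (remaining 118 GB)
301 GB → tape 5 (remaining 499 GB)
5 tapes × 800 GB = 4000 GB; used 2916 GB; unused 1084 GB.

1084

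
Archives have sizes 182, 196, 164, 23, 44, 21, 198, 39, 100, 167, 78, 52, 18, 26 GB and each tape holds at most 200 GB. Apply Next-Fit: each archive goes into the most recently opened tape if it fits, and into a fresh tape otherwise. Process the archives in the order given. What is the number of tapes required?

182 GB → tape 1 (remaining 18 GB)
196 GB → tape 2 (remaining 4 GB)
164 GB → tape 3 (remaining 36 GB)
23 GB → tape 3 (remaining 13 GB)
44 GB → tape 4 (remaining 156 GB)
21 GB → tape 4 (remaining 135 GB)
198 GB → tape 5 (remaining 2 GB)
39 GB → tape 6 (remaining 161 GB)
100 GB → tape 6 (remaining 61 GB)
167 GB → tape 7 (remaining 33 GB)
78 GB → tape 8 (remaining 122 GB)
52 GB → tape 8 (remaining 70 GB)
18 GB → tape 8 (remaining 52 GB)
26 GB → tape 8 (remaining 26 GB)
Final tapes: [182] [196] [164,23] [44,21] [198] [39,100] [167] [78,52,18,26].

8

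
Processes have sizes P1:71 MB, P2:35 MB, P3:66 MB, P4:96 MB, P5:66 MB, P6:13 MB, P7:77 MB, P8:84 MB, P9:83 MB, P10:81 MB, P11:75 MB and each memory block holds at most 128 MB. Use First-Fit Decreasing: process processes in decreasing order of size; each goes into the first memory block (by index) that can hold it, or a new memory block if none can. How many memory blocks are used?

Sorted descending: 96, 84, 83, 81, 77, 75, 71, 66, 66, 35, 13.
memory block 1: place 96 MB, 32 MB left
memory block 2: place 84 MB, 44 MB left
memory block 3: place 83 MB, 45 MB left
memory block 4: place 81 MB, 47 MB left
memory block 5: place 77 MB, 51 MB left
memory block 6: place 75 MB, 53 MB left
memory block 7: place 71 MB, 57 MB left
memory block 8: place 66 MB, 62 MB left
memory block 9: place 66 MB, 62 MB left
memory block 2: place 35 MB, 9 MB left
memory block 1: place 13 MB, 19 MB left

9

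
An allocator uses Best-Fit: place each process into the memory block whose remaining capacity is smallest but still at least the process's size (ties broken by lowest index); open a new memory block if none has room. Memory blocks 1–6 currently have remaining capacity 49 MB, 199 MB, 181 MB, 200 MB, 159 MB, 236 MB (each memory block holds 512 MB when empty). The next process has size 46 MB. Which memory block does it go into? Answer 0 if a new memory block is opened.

Memory blocks with room: memory block 1 (49 MB), memory block 2 (199 MB), memory block 3 (181 MB), memory block 4 (200 MB), memory block 5 (159 MB), memory block 6 (236 MB).
Tightest fit is memory block 1 with 49 MB free.

1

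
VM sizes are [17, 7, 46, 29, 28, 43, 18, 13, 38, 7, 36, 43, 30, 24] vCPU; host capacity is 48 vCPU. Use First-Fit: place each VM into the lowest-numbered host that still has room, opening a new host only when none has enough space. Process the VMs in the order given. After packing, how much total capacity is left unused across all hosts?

host 1: place 17 vCPU, 31 vCPU left
host 1: place 7 vCPU, 24 vCPU left
host 2: place 46 vCPU, 2 vCPU left
host 3: place 29 vCPU, 19 vCPU left
host 4: place 28 vCPU, 20 vCPU left
host 5: place 43 vCPU, 5 vCPU left
host 1: place 18 vCPU, 6 vCPU left
host 3: place 13 vCPU, 6 vCPU left
host 6: place 38 vCPU, 10 vCPU left
host 4: place 7 vCPU, 13 vCPU left
host 7: place 36 vCPU, 12 vCPU left
host 8: place 43 vCPU, 5 vCPU left
host 9: place 30 vCPU, 18 vCPU left
host 10: place 24 vCPU, 24 vCPU left
10 hosts × 48 vCPU = 480 vCPU; used 379 vCPU; unused 101 vCPU.

101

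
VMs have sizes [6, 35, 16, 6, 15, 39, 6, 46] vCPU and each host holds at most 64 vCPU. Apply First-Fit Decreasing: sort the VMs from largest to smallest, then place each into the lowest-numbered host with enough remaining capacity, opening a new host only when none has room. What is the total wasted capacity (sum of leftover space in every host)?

Sorted descending: 46, 39, 35, 16, 15, 6, 6, 6.
Put 46 vCPU in host 1; 18 vCPU remain.
Put 39 vCPU in host 2; 25 vCPU remain.
Put 35 vCPU in host 3; 29 vCPU remain.
Put 16 vCPU in host 1; 2 vCPU remain.
Put 15 vCPU in host 2; 10 vCPU remain.
Put 6 vCPU in host 2; 4 vCPU remain.
Put 6 vCPU in host 3; 23 vCPU remain.
Put 6 vCPU in host 3; 17 vCPU remain.
3 hosts × 64 vCPU = 192 vCPU; used 169 vCPU; unused 23 vCPU.

23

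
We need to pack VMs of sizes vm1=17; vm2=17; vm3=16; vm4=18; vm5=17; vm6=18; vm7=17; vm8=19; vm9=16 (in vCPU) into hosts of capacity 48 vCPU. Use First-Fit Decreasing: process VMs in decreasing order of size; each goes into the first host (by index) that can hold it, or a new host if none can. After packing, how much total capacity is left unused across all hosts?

85

Sorted descending: 19, 18, 18, 17, 17, 17, 17, 16, 16.
host 1: place 19 vCPU, 29 vCPU left
host 1: place 18 vCPU, 11 vCPU left
host 2: place 18 vCPU, 30 vCPU left
host 2: place 17 vCPU, 13 vCPU left
host 3: place 17 vCPU, 31 vCPU left
host 3: place 17 vCPU, 14 vCPU left
host 4: place 17 vCPU, 31 vCPU left
host 4: place 16 vCPU, 15 vCPU left
host 5: place 16 vCPU, 32 vCPU left
5 hosts × 48 vCPU = 240 vCPU; used 155 vCPU; unused 85 vCPU.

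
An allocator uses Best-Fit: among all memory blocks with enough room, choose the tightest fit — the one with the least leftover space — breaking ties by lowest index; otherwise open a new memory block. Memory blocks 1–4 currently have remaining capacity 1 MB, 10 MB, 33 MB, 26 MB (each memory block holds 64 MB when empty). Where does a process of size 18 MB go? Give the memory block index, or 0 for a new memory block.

4

Memory blocks with room: memory block 3 (33 MB), memory block 4 (26 MB).
Tightest fit is memory block 4 with 26 MB free.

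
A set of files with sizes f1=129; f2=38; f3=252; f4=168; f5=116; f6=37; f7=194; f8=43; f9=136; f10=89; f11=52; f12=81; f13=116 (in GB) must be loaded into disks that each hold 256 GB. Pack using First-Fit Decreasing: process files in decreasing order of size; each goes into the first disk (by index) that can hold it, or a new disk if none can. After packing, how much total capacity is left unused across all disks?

85

Sorted descending: 252, 194, 168, 136, 129, 116, 116, 89, 81, 52, 43, 38, 37.
disk 1: place 252 GB, 4 GB left
disk 2: place 194 GB, 62 GB left
disk 3: place 168 GB, 88 GB left
disk 4: place 136 GB, 120 GB left
disk 5: place 129 GB, 127 GB left
disk 4: place 116 GB, 4 GB left
disk 5: place 116 GB, 11 GB left
disk 6: place 89 GB, 167 GB left
disk 3: place 81 GB, 7 GB left
disk 2: place 52 GB, 10 GB left
disk 6: place 43 GB, 124 GB left
disk 6: place 38 GB, 86 GB left
disk 6: place 37 GB, 49 GB left
6 disks × 256 GB = 1536 GB; used 1451 GB; unused 85 GB.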